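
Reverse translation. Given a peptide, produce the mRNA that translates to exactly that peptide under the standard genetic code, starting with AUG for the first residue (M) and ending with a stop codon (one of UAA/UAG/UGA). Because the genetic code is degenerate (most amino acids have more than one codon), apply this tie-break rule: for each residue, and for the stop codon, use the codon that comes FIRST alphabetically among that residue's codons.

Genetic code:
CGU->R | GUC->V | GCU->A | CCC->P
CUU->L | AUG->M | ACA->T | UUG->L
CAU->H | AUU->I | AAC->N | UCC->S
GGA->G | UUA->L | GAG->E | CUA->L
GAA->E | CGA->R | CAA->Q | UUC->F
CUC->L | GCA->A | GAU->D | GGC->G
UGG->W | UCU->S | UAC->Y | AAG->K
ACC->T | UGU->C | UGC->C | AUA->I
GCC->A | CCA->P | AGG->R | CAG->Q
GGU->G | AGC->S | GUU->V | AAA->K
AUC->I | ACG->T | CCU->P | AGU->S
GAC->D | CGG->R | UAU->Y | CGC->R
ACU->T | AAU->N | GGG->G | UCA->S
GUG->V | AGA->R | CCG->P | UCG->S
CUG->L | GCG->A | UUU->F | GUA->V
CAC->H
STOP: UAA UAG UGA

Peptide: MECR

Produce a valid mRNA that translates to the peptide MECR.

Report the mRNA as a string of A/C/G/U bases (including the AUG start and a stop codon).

Answer: mRNA: AUGGAAUGCAGAUAA

Derivation:
residue 1: M -> AUG (start codon)
residue 2: E codons sorted = GAA,GAG -> pick first = GAA
residue 3: C codons sorted = UGC,UGU -> pick first = UGC
residue 4: R codons sorted = AGA,AGG,CGA,CGC,CGG,CGU -> pick first = AGA
terminator: stop codons sorted = UAA,UAG,UGA -> pick first = UAA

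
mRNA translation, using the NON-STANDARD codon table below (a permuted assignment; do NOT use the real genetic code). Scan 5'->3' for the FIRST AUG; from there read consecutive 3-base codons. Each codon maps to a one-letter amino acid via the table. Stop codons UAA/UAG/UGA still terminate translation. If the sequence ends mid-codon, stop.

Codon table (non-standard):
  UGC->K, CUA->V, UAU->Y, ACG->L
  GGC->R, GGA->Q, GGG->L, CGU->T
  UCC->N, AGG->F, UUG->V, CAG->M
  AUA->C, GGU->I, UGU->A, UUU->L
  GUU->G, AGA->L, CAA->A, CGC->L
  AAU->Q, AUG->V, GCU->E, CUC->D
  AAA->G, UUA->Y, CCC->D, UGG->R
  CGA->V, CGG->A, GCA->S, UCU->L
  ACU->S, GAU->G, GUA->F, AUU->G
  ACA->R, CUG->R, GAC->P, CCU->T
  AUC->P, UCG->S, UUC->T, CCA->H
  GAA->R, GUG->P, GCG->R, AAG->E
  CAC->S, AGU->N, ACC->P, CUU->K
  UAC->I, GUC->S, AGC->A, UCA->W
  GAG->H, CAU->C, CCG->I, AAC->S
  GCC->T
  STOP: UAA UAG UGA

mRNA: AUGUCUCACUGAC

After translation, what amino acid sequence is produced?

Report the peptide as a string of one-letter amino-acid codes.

Answer: VLS

Derivation:
start AUG at pos 0
pos 0: AUG -> V; peptide=V
pos 3: UCU -> L; peptide=VL
pos 6: CAC -> S; peptide=VLS
pos 9: UGA -> STOP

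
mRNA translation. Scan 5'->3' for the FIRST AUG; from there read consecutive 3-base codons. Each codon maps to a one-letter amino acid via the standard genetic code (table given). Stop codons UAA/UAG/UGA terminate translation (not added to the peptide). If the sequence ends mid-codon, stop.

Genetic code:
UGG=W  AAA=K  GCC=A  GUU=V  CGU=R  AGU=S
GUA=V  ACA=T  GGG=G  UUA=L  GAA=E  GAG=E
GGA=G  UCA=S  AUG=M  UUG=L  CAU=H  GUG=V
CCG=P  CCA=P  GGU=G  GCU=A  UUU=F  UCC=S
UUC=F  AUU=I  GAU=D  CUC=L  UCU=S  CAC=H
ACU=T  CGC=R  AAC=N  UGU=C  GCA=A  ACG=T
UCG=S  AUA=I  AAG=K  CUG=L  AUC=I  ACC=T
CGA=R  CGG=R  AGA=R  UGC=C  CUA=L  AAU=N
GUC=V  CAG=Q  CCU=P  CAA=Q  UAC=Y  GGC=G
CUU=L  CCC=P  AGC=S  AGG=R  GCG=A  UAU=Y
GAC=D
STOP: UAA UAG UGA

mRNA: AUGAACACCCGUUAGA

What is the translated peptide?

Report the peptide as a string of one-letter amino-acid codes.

Answer: MNTR

Derivation:
start AUG at pos 0
pos 0: AUG -> M; peptide=M
pos 3: AAC -> N; peptide=MN
pos 6: ACC -> T; peptide=MNT
pos 9: CGU -> R; peptide=MNTR
pos 12: UAG -> STOP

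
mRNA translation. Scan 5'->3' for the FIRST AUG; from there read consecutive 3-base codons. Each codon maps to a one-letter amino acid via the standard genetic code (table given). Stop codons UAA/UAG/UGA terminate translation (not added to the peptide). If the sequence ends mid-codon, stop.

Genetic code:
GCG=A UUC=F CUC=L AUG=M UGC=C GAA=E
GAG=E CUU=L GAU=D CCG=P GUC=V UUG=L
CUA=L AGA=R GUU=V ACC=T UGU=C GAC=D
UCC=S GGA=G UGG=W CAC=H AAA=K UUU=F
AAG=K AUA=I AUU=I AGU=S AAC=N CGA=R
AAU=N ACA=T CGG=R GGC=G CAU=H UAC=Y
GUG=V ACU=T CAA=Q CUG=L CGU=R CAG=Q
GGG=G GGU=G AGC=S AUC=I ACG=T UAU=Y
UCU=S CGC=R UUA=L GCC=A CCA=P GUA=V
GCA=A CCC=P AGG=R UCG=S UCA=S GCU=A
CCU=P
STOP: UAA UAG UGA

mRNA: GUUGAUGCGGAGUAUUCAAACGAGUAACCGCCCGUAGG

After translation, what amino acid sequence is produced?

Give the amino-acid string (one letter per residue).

start AUG at pos 4
pos 4: AUG -> M; peptide=M
pos 7: CGG -> R; peptide=MR
pos 10: AGU -> S; peptide=MRS
pos 13: AUU -> I; peptide=MRSI
pos 16: CAA -> Q; peptide=MRSIQ
pos 19: ACG -> T; peptide=MRSIQT
pos 22: AGU -> S; peptide=MRSIQTS
pos 25: AAC -> N; peptide=MRSIQTSN
pos 28: CGC -> R; peptide=MRSIQTSNR
pos 31: CCG -> P; peptide=MRSIQTSNRP
pos 34: UAG -> STOP

Answer: MRSIQTSNRP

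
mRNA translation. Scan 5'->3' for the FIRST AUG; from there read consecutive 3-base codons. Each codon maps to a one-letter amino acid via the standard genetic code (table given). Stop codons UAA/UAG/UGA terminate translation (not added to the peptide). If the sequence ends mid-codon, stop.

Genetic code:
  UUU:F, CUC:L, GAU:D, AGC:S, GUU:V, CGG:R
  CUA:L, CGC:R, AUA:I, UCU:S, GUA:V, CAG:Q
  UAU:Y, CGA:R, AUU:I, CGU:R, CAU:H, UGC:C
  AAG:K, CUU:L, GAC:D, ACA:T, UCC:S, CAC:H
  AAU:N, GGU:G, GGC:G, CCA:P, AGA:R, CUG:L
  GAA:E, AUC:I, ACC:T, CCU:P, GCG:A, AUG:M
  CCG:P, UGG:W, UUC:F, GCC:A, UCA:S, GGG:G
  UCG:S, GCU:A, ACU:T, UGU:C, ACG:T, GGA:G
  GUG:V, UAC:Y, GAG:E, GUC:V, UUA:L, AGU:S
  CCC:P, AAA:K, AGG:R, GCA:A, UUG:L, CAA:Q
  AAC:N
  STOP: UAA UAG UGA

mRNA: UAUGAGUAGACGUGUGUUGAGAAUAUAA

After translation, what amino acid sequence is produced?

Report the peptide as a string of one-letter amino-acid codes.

start AUG at pos 1
pos 1: AUG -> M; peptide=M
pos 4: AGU -> S; peptide=MS
pos 7: AGA -> R; peptide=MSR
pos 10: CGU -> R; peptide=MSRR
pos 13: GUG -> V; peptide=MSRRV
pos 16: UUG -> L; peptide=MSRRVL
pos 19: AGA -> R; peptide=MSRRVLR
pos 22: AUA -> I; peptide=MSRRVLRI
pos 25: UAA -> STOP

Answer: MSRRVLRI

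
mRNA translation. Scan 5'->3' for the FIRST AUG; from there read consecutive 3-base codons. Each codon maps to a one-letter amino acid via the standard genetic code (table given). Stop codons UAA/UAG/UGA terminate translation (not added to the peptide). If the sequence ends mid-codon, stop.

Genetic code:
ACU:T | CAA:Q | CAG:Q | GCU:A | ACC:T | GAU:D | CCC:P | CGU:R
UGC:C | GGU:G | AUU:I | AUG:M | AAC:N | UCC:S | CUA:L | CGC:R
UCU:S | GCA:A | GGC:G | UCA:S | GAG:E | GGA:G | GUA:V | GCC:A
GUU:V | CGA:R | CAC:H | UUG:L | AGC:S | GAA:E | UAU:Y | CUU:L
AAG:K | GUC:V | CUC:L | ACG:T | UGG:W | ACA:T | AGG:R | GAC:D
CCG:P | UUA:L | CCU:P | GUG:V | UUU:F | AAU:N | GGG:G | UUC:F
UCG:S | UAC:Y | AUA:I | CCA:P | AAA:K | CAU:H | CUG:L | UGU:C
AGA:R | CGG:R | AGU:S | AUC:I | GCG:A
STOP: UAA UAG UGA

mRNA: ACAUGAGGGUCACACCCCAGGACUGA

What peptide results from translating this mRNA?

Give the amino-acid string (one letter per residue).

start AUG at pos 2
pos 2: AUG -> M; peptide=M
pos 5: AGG -> R; peptide=MR
pos 8: GUC -> V; peptide=MRV
pos 11: ACA -> T; peptide=MRVT
pos 14: CCC -> P; peptide=MRVTP
pos 17: CAG -> Q; peptide=MRVTPQ
pos 20: GAC -> D; peptide=MRVTPQD
pos 23: UGA -> STOP

Answer: MRVTPQD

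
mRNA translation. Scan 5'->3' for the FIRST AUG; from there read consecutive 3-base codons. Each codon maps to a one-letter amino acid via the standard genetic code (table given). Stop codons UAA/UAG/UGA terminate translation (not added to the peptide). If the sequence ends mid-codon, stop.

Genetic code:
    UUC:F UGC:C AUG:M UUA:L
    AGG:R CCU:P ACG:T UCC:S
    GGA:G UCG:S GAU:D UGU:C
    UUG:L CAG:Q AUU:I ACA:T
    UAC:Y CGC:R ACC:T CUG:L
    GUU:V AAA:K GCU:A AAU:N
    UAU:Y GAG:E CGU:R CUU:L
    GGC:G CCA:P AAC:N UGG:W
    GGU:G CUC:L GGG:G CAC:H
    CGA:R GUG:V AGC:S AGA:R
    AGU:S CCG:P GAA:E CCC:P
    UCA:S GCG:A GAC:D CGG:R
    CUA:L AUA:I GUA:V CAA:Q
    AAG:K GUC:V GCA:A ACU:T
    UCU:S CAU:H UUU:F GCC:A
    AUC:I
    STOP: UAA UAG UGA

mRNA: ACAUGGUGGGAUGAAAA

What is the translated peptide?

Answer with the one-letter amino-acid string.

start AUG at pos 2
pos 2: AUG -> M; peptide=M
pos 5: GUG -> V; peptide=MV
pos 8: GGA -> G; peptide=MVG
pos 11: UGA -> STOP

Answer: MVG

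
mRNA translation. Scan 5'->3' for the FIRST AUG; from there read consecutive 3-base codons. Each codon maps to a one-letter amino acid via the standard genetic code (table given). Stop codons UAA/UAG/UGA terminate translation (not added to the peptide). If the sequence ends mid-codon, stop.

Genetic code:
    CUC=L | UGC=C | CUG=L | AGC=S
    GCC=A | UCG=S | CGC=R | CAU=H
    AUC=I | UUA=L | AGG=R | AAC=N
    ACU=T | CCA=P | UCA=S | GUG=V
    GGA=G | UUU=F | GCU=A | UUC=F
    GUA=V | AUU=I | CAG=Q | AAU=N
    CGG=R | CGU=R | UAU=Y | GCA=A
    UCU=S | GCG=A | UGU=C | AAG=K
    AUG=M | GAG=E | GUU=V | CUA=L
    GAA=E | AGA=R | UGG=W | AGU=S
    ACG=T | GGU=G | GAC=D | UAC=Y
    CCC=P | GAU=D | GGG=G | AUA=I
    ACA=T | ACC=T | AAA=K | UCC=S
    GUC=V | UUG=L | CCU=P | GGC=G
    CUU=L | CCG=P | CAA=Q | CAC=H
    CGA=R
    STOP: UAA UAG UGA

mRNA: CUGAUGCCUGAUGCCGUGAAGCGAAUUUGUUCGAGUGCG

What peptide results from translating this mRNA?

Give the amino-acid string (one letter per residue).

Answer: MPDAVKRICSSA

Derivation:
start AUG at pos 3
pos 3: AUG -> M; peptide=M
pos 6: CCU -> P; peptide=MP
pos 9: GAU -> D; peptide=MPD
pos 12: GCC -> A; peptide=MPDA
pos 15: GUG -> V; peptide=MPDAV
pos 18: AAG -> K; peptide=MPDAVK
pos 21: CGA -> R; peptide=MPDAVKR
pos 24: AUU -> I; peptide=MPDAVKRI
pos 27: UGU -> C; peptide=MPDAVKRIC
pos 30: UCG -> S; peptide=MPDAVKRICS
pos 33: AGU -> S; peptide=MPDAVKRICSS
pos 36: GCG -> A; peptide=MPDAVKRICSSA
pos 39: only 0 nt remain (<3), stop (end of mRNA)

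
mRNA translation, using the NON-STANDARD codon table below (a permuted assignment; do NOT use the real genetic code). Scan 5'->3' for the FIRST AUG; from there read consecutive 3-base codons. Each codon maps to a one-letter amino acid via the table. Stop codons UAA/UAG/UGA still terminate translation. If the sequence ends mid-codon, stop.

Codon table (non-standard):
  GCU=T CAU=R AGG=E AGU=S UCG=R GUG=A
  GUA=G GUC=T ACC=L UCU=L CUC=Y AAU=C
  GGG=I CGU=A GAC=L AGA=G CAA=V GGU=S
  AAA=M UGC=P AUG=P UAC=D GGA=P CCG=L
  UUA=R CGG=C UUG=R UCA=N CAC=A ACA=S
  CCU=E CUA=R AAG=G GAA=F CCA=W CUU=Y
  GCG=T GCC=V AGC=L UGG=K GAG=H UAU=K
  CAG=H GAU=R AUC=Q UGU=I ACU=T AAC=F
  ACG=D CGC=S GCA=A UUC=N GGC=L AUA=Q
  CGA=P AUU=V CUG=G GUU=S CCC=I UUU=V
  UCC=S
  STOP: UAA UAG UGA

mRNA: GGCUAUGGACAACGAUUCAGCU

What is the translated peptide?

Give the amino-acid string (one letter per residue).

start AUG at pos 4
pos 4: AUG -> P; peptide=P
pos 7: GAC -> L; peptide=PL
pos 10: AAC -> F; peptide=PLF
pos 13: GAU -> R; peptide=PLFR
pos 16: UCA -> N; peptide=PLFRN
pos 19: GCU -> T; peptide=PLFRNT
pos 22: only 0 nt remain (<3), stop (end of mRNA)

Answer: PLFRNT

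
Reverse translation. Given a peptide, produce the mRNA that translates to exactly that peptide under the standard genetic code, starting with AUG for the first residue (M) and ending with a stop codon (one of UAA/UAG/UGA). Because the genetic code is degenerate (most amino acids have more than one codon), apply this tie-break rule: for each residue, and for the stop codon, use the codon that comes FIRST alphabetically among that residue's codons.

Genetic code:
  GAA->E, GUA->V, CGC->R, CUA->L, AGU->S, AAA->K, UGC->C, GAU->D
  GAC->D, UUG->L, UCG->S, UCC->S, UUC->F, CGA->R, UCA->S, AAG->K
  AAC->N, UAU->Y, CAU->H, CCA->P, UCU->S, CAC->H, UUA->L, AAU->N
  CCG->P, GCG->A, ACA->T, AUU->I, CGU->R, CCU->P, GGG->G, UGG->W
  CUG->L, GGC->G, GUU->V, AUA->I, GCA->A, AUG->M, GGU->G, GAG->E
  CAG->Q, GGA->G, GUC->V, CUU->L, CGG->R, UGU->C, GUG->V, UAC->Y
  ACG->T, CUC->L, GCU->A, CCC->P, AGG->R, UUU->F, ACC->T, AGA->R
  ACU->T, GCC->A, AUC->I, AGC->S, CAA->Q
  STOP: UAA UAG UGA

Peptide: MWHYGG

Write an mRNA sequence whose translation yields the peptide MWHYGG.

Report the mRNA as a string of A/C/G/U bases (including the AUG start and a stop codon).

Answer: mRNA: AUGUGGCACUACGGAGGAUAA

Derivation:
residue 1: M -> AUG (start codon)
residue 2: W -> UGG (only codon)
residue 3: H codons sorted = CAC,CAU -> pick first = CAC
residue 4: Y codons sorted = UAC,UAU -> pick first = UAC
residue 5: G codons sorted = GGA,GGC,GGG,GGU -> pick first = GGA
residue 6: G codons sorted = GGA,GGC,GGG,GGU -> pick first = GGA
terminator: stop codons sorted = UAA,UAG,UGA -> pick first = UAA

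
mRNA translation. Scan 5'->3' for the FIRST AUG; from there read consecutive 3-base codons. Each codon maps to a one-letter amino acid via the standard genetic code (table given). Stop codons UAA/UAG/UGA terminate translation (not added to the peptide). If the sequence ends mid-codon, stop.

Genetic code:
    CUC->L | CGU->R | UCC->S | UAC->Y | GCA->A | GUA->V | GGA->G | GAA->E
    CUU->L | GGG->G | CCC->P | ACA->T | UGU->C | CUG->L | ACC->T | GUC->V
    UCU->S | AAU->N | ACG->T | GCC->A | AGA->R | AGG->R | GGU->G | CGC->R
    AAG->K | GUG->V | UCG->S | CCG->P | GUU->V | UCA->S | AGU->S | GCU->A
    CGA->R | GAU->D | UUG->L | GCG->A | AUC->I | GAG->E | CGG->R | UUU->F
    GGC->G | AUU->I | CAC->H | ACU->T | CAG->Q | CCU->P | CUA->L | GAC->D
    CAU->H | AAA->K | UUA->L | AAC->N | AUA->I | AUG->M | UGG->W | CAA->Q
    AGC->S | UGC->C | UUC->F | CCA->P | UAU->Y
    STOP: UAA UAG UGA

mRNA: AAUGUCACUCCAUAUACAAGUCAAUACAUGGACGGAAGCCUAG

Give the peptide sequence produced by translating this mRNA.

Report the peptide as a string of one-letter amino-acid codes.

start AUG at pos 1
pos 1: AUG -> M; peptide=M
pos 4: UCA -> S; peptide=MS
pos 7: CUC -> L; peptide=MSL
pos 10: CAU -> H; peptide=MSLH
pos 13: AUA -> I; peptide=MSLHI
pos 16: CAA -> Q; peptide=MSLHIQ
pos 19: GUC -> V; peptide=MSLHIQV
pos 22: AAU -> N; peptide=MSLHIQVN
pos 25: ACA -> T; peptide=MSLHIQVNT
pos 28: UGG -> W; peptide=MSLHIQVNTW
pos 31: ACG -> T; peptide=MSLHIQVNTWT
pos 34: GAA -> E; peptide=MSLHIQVNTWTE
pos 37: GCC -> A; peptide=MSLHIQVNTWTEA
pos 40: UAG -> STOP

Answer: MSLHIQVNTWTEA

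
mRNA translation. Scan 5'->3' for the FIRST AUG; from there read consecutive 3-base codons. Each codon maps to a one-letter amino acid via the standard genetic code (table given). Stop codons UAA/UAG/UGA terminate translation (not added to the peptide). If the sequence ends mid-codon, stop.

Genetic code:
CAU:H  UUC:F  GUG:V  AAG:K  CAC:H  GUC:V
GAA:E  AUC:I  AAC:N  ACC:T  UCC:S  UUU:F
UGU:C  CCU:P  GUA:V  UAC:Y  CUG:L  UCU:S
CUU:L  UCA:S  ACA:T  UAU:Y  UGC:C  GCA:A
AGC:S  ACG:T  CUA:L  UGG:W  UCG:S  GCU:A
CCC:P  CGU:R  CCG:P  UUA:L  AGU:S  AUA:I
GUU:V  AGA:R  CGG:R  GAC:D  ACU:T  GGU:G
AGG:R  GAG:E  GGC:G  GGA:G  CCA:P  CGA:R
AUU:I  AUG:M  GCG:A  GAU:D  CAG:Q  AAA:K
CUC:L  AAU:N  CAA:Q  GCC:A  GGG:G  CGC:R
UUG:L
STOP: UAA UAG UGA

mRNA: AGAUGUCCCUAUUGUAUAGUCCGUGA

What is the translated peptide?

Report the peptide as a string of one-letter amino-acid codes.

start AUG at pos 2
pos 2: AUG -> M; peptide=M
pos 5: UCC -> S; peptide=MS
pos 8: CUA -> L; peptide=MSL
pos 11: UUG -> L; peptide=MSLL
pos 14: UAU -> Y; peptide=MSLLY
pos 17: AGU -> S; peptide=MSLLYS
pos 20: CCG -> P; peptide=MSLLYSP
pos 23: UGA -> STOP

Answer: MSLLYSP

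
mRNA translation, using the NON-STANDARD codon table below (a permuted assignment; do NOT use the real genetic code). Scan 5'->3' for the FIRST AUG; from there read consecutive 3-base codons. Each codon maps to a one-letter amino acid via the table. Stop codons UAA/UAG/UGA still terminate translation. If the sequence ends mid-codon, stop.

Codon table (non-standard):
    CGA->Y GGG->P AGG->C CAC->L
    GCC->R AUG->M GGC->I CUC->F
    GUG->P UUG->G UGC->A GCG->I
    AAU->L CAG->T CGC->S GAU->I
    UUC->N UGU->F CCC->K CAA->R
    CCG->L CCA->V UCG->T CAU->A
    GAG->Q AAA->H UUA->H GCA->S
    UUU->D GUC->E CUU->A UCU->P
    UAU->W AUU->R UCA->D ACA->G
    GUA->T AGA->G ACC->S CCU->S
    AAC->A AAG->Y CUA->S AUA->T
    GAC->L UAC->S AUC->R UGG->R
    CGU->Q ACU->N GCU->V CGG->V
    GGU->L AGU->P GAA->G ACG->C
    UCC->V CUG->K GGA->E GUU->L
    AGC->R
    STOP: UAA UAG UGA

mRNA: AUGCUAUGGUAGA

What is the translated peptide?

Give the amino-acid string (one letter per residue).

Answer: MSR

Derivation:
start AUG at pos 0
pos 0: AUG -> M; peptide=M
pos 3: CUA -> S; peptide=MS
pos 6: UGG -> R; peptide=MSR
pos 9: UAG -> STOP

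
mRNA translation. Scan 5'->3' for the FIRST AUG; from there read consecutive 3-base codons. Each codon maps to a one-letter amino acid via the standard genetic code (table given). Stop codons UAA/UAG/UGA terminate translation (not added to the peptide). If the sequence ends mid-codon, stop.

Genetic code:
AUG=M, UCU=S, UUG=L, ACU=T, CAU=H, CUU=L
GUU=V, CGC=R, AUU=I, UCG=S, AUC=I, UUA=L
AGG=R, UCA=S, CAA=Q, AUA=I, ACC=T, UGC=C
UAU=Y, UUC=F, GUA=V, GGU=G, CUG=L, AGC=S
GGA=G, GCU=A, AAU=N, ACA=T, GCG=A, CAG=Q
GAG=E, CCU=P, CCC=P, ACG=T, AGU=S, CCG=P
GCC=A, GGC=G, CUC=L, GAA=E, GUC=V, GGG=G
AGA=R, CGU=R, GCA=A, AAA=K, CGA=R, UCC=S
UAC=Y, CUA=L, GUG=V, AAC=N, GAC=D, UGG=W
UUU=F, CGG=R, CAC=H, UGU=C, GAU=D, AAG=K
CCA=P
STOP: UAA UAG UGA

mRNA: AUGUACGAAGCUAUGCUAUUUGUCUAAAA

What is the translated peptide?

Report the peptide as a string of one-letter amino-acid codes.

Answer: MYEAMLFV

Derivation:
start AUG at pos 0
pos 0: AUG -> M; peptide=M
pos 3: UAC -> Y; peptide=MY
pos 6: GAA -> E; peptide=MYE
pos 9: GCU -> A; peptide=MYEA
pos 12: AUG -> M; peptide=MYEAM
pos 15: CUA -> L; peptide=MYEAML
pos 18: UUU -> F; peptide=MYEAMLF
pos 21: GUC -> V; peptide=MYEAMLFV
pos 24: UAA -> STOP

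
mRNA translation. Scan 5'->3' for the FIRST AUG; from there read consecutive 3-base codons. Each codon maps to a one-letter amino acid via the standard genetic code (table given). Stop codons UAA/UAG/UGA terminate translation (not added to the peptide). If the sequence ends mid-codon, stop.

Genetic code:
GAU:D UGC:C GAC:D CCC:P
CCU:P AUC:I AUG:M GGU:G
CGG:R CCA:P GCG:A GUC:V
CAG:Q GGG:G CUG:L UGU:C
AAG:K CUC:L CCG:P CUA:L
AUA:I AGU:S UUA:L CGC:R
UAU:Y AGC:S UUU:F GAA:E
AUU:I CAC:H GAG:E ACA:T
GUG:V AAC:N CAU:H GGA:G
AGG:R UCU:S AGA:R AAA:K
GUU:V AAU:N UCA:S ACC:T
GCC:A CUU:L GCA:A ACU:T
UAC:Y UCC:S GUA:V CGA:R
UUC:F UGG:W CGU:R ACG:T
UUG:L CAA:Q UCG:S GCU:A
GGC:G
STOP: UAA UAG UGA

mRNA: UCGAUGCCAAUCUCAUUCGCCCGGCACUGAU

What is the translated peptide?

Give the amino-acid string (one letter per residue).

Answer: MPISFARH

Derivation:
start AUG at pos 3
pos 3: AUG -> M; peptide=M
pos 6: CCA -> P; peptide=MP
pos 9: AUC -> I; peptide=MPI
pos 12: UCA -> S; peptide=MPIS
pos 15: UUC -> F; peptide=MPISF
pos 18: GCC -> A; peptide=MPISFA
pos 21: CGG -> R; peptide=MPISFAR
pos 24: CAC -> H; peptide=MPISFARH
pos 27: UGA -> STOP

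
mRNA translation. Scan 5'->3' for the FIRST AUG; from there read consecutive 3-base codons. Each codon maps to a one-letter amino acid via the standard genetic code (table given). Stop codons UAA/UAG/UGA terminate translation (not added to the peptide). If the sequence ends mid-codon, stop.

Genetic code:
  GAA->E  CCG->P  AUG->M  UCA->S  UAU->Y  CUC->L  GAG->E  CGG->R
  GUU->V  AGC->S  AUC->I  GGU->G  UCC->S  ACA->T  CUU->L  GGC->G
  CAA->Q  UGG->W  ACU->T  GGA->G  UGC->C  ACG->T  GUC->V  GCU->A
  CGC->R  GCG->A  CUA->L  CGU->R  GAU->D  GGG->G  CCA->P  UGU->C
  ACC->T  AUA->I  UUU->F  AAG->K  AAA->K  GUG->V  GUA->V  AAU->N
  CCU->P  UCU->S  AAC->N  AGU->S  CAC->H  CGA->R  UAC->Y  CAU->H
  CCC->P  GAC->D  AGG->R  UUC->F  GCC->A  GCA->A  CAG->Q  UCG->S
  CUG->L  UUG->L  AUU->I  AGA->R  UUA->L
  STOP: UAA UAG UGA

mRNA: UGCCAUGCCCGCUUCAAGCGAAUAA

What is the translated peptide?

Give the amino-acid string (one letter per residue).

start AUG at pos 4
pos 4: AUG -> M; peptide=M
pos 7: CCC -> P; peptide=MP
pos 10: GCU -> A; peptide=MPA
pos 13: UCA -> S; peptide=MPAS
pos 16: AGC -> S; peptide=MPASS
pos 19: GAA -> E; peptide=MPASSE
pos 22: UAA -> STOP

Answer: MPASSE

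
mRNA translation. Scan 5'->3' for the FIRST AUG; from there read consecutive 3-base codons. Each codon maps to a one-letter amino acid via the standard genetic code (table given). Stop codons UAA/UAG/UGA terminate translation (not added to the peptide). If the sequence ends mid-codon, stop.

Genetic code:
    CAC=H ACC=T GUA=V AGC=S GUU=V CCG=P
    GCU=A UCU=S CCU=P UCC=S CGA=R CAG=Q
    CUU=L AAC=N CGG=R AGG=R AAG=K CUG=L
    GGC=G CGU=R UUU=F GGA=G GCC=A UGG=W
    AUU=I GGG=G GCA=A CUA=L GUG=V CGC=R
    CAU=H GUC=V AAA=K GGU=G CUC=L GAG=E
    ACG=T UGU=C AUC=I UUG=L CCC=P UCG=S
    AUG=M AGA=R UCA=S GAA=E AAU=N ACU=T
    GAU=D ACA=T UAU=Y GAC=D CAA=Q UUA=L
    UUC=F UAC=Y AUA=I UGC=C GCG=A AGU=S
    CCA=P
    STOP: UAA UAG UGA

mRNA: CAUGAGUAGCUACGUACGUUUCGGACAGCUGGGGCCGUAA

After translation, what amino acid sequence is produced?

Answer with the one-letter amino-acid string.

Answer: MSSYVRFGQLGP

Derivation:
start AUG at pos 1
pos 1: AUG -> M; peptide=M
pos 4: AGU -> S; peptide=MS
pos 7: AGC -> S; peptide=MSS
pos 10: UAC -> Y; peptide=MSSY
pos 13: GUA -> V; peptide=MSSYV
pos 16: CGU -> R; peptide=MSSYVR
pos 19: UUC -> F; peptide=MSSYVRF
pos 22: GGA -> G; peptide=MSSYVRFG
pos 25: CAG -> Q; peptide=MSSYVRFGQ
pos 28: CUG -> L; peptide=MSSYVRFGQL
pos 31: GGG -> G; peptide=MSSYVRFGQLG
pos 34: CCG -> P; peptide=MSSYVRFGQLGP
pos 37: UAA -> STOP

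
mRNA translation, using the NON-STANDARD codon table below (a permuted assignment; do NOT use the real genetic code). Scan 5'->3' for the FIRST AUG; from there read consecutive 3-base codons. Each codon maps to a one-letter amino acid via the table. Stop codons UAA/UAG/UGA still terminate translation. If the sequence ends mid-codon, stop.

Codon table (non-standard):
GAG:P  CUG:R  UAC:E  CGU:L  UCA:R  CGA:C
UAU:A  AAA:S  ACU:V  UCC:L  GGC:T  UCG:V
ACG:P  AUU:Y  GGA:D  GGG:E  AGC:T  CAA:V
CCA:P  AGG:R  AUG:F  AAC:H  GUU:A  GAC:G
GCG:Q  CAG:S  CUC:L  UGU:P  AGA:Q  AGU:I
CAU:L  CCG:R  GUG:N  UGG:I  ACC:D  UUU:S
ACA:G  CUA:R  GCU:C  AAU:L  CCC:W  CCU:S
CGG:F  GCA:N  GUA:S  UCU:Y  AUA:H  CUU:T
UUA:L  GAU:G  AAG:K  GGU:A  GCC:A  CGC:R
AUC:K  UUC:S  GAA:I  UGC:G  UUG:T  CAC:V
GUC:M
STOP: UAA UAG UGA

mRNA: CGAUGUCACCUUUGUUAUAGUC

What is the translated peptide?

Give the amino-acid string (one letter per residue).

start AUG at pos 2
pos 2: AUG -> F; peptide=F
pos 5: UCA -> R; peptide=FR
pos 8: CCU -> S; peptide=FRS
pos 11: UUG -> T; peptide=FRST
pos 14: UUA -> L; peptide=FRSTL
pos 17: UAG -> STOP

Answer: FRSTL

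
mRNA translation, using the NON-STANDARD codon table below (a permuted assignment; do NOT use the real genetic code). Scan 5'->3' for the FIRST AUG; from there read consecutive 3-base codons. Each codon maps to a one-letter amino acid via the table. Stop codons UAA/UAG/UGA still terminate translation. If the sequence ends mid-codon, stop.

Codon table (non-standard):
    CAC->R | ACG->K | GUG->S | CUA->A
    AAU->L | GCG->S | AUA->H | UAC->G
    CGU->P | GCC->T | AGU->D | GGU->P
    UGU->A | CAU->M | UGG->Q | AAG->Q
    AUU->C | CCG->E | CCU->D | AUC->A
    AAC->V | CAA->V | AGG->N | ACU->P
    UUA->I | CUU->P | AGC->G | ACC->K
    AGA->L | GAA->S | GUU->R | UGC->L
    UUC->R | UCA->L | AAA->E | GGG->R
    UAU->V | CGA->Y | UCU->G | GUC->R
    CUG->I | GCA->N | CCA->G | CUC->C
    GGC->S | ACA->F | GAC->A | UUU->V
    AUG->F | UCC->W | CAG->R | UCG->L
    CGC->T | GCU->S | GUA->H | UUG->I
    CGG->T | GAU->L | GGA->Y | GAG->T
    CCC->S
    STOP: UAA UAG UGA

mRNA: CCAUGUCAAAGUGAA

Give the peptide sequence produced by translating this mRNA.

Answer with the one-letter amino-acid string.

start AUG at pos 2
pos 2: AUG -> F; peptide=F
pos 5: UCA -> L; peptide=FL
pos 8: AAG -> Q; peptide=FLQ
pos 11: UGA -> STOP

Answer: FLQ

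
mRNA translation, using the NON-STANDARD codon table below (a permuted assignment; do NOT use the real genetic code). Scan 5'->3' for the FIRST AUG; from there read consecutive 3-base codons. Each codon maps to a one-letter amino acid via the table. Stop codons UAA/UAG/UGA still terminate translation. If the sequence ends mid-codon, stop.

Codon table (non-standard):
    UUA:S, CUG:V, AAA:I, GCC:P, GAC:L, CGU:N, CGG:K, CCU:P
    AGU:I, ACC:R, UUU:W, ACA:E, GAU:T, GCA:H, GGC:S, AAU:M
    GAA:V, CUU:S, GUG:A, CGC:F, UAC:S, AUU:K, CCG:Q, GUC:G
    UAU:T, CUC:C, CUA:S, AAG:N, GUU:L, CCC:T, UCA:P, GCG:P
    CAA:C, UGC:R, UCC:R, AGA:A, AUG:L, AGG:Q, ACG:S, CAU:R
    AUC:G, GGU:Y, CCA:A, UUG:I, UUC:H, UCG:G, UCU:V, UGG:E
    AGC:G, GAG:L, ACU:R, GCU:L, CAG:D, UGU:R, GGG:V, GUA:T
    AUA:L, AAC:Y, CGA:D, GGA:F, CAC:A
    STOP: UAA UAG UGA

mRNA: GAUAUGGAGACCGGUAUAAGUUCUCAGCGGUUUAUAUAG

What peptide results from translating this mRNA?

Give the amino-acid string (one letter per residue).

Answer: LLRYLIVDKWL

Derivation:
start AUG at pos 3
pos 3: AUG -> L; peptide=L
pos 6: GAG -> L; peptide=LL
pos 9: ACC -> R; peptide=LLR
pos 12: GGU -> Y; peptide=LLRY
pos 15: AUA -> L; peptide=LLRYL
pos 18: AGU -> I; peptide=LLRYLI
pos 21: UCU -> V; peptide=LLRYLIV
pos 24: CAG -> D; peptide=LLRYLIVD
pos 27: CGG -> K; peptide=LLRYLIVDK
pos 30: UUU -> W; peptide=LLRYLIVDKW
pos 33: AUA -> L; peptide=LLRYLIVDKWL
pos 36: UAG -> STOP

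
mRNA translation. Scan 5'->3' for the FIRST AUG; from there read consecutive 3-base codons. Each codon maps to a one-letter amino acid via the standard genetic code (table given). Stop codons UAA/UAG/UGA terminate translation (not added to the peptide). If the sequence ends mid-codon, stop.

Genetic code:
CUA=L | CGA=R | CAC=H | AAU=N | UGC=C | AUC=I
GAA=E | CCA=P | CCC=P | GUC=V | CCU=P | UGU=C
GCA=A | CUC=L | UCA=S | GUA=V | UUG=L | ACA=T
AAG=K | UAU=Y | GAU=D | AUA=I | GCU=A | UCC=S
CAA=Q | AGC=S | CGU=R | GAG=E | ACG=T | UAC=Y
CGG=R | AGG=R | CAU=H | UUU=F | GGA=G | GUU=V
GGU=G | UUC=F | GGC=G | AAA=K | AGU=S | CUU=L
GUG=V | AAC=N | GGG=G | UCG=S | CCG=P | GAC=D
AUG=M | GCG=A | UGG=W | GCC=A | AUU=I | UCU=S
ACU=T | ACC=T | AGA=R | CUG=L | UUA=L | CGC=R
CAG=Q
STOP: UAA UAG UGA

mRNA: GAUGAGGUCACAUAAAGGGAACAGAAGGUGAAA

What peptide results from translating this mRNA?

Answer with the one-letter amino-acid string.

Answer: MRSHKGNRR

Derivation:
start AUG at pos 1
pos 1: AUG -> M; peptide=M
pos 4: AGG -> R; peptide=MR
pos 7: UCA -> S; peptide=MRS
pos 10: CAU -> H; peptide=MRSH
pos 13: AAA -> K; peptide=MRSHK
pos 16: GGG -> G; peptide=MRSHKG
pos 19: AAC -> N; peptide=MRSHKGN
pos 22: AGA -> R; peptide=MRSHKGNR
pos 25: AGG -> R; peptide=MRSHKGNRR
pos 28: UGA -> STOP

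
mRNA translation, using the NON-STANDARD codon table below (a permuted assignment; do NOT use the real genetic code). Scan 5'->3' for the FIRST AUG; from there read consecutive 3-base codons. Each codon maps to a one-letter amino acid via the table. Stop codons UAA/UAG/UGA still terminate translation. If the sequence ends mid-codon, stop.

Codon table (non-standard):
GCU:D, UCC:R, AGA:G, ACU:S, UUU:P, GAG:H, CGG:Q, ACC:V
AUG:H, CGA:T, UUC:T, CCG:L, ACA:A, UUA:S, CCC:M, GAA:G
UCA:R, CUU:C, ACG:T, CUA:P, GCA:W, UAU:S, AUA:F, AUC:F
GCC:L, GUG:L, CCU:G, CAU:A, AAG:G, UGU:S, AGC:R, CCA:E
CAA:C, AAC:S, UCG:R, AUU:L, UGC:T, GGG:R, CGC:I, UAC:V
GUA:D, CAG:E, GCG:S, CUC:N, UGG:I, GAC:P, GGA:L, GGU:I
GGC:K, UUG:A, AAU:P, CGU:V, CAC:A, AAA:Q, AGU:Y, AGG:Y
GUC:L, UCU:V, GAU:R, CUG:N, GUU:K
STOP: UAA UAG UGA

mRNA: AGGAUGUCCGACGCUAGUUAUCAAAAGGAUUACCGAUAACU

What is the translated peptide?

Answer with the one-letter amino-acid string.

Answer: HRPDYSCGRVT

Derivation:
start AUG at pos 3
pos 3: AUG -> H; peptide=H
pos 6: UCC -> R; peptide=HR
pos 9: GAC -> P; peptide=HRP
pos 12: GCU -> D; peptide=HRPD
pos 15: AGU -> Y; peptide=HRPDY
pos 18: UAU -> S; peptide=HRPDYS
pos 21: CAA -> C; peptide=HRPDYSC
pos 24: AAG -> G; peptide=HRPDYSCG
pos 27: GAU -> R; peptide=HRPDYSCGR
pos 30: UAC -> V; peptide=HRPDYSCGRV
pos 33: CGA -> T; peptide=HRPDYSCGRVT
pos 36: UAA -> STOP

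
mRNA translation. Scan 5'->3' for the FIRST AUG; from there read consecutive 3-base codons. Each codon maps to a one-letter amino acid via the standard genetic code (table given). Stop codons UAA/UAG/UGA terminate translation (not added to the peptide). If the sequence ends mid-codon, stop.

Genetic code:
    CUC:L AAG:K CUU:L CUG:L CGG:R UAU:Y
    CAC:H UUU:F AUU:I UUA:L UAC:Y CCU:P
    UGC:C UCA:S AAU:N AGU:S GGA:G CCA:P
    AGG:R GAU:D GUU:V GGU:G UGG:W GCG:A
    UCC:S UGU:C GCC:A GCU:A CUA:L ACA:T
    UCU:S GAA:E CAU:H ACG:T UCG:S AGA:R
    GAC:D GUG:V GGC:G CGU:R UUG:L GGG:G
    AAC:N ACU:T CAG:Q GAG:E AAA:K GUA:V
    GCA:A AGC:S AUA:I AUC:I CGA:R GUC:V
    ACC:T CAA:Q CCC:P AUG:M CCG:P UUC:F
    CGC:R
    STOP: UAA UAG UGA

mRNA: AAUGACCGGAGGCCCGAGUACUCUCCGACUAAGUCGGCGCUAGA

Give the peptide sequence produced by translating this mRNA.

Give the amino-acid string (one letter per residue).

Answer: MTGGPSTLRLSRR

Derivation:
start AUG at pos 1
pos 1: AUG -> M; peptide=M
pos 4: ACC -> T; peptide=MT
pos 7: GGA -> G; peptide=MTG
pos 10: GGC -> G; peptide=MTGG
pos 13: CCG -> P; peptide=MTGGP
pos 16: AGU -> S; peptide=MTGGPS
pos 19: ACU -> T; peptide=MTGGPST
pos 22: CUC -> L; peptide=MTGGPSTL
pos 25: CGA -> R; peptide=MTGGPSTLR
pos 28: CUA -> L; peptide=MTGGPSTLRL
pos 31: AGU -> S; peptide=MTGGPSTLRLS
pos 34: CGG -> R; peptide=MTGGPSTLRLSR
pos 37: CGC -> R; peptide=MTGGPSTLRLSRR
pos 40: UAG -> STOP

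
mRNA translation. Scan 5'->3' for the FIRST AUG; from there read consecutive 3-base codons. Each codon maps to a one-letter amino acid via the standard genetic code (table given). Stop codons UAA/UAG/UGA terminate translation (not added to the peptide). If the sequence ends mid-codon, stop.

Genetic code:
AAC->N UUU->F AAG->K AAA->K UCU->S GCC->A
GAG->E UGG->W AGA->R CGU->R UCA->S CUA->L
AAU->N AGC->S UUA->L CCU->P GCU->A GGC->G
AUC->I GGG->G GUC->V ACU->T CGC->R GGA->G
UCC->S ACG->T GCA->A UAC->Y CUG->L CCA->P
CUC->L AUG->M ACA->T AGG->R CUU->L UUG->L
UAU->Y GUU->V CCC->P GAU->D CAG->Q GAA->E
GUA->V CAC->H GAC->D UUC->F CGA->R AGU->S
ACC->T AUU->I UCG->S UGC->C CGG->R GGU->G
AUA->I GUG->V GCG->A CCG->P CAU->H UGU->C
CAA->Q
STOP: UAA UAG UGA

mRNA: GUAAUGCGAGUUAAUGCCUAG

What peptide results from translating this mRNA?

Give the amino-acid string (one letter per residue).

start AUG at pos 3
pos 3: AUG -> M; peptide=M
pos 6: CGA -> R; peptide=MR
pos 9: GUU -> V; peptide=MRV
pos 12: AAU -> N; peptide=MRVN
pos 15: GCC -> A; peptide=MRVNA
pos 18: UAG -> STOP

Answer: MRVNA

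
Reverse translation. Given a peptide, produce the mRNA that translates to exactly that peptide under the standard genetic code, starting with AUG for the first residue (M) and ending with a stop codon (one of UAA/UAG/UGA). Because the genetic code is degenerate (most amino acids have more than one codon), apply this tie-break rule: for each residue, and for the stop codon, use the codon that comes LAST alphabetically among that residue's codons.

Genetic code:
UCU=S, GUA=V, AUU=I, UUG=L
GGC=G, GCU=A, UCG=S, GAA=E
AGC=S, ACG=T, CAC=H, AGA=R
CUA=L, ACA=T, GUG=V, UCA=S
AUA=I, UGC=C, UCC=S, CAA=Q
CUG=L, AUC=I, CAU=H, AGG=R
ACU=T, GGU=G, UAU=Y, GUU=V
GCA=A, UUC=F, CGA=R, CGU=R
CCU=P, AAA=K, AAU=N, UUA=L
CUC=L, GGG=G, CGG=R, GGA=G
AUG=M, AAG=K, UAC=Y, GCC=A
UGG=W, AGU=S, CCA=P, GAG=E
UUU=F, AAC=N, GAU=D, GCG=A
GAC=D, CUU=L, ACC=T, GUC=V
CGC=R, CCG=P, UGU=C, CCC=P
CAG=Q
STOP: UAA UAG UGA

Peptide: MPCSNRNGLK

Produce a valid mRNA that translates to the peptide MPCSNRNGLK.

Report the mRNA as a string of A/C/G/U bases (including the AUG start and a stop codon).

Answer: mRNA: AUGCCUUGUUCUAAUCGUAAUGGUUUGAAGUGA

Derivation:
residue 1: M -> AUG (start codon)
residue 2: P codons sorted = CCA,CCC,CCG,CCU -> pick last = CCU
residue 3: C codons sorted = UGC,UGU -> pick last = UGU
residue 4: S codons sorted = AGC,AGU,UCA,UCC,UCG,UCU -> pick last = UCU
residue 5: N codons sorted = AAC,AAU -> pick last = AAU
residue 6: R codons sorted = AGA,AGG,CGA,CGC,CGG,CGU -> pick last = CGU
residue 7: N codons sorted = AAC,AAU -> pick last = AAU
residue 8: G codons sorted = GGA,GGC,GGG,GGU -> pick last = GGU
residue 9: L codons sorted = CUA,CUC,CUG,CUU,UUA,UUG -> pick last = UUG
residue 10: K codons sorted = AAA,AAG -> pick last = AAG
terminator: stop codons sorted = UAA,UAG,UGA -> pick last = UGA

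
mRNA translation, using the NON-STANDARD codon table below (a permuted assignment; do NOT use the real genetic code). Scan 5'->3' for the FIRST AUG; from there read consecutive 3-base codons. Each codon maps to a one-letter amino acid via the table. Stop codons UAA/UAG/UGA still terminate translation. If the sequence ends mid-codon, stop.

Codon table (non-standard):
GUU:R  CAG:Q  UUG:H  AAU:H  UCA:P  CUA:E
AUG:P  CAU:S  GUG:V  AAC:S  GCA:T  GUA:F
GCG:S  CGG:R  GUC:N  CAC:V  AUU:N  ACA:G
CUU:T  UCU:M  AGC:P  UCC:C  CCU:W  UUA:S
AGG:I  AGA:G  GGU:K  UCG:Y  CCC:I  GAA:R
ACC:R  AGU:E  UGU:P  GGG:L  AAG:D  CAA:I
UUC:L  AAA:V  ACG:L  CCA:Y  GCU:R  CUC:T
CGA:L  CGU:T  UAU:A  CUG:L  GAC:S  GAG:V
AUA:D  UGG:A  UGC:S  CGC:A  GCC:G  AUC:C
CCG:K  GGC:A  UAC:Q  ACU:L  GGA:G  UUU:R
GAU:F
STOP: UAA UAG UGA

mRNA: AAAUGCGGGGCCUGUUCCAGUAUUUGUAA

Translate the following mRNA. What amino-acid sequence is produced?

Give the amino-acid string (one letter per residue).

Answer: PRALLQAH

Derivation:
start AUG at pos 2
pos 2: AUG -> P; peptide=P
pos 5: CGG -> R; peptide=PR
pos 8: GGC -> A; peptide=PRA
pos 11: CUG -> L; peptide=PRAL
pos 14: UUC -> L; peptide=PRALL
pos 17: CAG -> Q; peptide=PRALLQ
pos 20: UAU -> A; peptide=PRALLQA
pos 23: UUG -> H; peptide=PRALLQAH
pos 26: UAA -> STOP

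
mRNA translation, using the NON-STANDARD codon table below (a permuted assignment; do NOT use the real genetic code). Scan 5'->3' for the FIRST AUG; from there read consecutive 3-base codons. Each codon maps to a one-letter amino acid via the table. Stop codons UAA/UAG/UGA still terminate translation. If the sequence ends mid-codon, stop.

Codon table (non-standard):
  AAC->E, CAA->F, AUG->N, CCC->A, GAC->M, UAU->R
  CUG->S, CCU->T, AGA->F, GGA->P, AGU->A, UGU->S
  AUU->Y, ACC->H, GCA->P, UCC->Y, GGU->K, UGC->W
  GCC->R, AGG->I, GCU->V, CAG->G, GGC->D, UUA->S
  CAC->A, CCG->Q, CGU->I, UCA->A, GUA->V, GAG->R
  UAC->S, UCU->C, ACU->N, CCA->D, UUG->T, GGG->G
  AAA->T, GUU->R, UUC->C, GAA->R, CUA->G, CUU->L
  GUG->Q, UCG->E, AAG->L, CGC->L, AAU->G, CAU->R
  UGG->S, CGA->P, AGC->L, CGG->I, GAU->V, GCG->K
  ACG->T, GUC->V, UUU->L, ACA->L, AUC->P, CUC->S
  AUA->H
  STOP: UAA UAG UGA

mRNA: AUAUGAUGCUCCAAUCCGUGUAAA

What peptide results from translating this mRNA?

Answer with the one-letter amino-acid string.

start AUG at pos 2
pos 2: AUG -> N; peptide=N
pos 5: AUG -> N; peptide=NN
pos 8: CUC -> S; peptide=NNS
pos 11: CAA -> F; peptide=NNSF
pos 14: UCC -> Y; peptide=NNSFY
pos 17: GUG -> Q; peptide=NNSFYQ
pos 20: UAA -> STOP

Answer: NNSFYQ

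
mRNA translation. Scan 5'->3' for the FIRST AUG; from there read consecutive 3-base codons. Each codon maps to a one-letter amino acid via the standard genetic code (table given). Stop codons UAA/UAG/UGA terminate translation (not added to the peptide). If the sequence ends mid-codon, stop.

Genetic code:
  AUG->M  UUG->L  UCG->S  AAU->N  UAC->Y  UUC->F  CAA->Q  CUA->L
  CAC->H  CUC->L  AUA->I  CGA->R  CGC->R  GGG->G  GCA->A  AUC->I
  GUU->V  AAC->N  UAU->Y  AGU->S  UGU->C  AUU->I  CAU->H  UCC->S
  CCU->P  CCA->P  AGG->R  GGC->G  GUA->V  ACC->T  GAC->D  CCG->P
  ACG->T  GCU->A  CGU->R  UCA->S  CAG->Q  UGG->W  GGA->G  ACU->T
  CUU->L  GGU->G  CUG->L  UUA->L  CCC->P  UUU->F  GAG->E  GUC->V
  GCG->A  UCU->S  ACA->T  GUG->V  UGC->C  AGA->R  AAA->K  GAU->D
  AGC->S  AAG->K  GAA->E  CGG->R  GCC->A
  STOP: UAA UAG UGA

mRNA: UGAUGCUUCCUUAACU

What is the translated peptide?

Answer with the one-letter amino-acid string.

start AUG at pos 2
pos 2: AUG -> M; peptide=M
pos 5: CUU -> L; peptide=ML
pos 8: CCU -> P; peptide=MLP
pos 11: UAA -> STOP

Answer: MLP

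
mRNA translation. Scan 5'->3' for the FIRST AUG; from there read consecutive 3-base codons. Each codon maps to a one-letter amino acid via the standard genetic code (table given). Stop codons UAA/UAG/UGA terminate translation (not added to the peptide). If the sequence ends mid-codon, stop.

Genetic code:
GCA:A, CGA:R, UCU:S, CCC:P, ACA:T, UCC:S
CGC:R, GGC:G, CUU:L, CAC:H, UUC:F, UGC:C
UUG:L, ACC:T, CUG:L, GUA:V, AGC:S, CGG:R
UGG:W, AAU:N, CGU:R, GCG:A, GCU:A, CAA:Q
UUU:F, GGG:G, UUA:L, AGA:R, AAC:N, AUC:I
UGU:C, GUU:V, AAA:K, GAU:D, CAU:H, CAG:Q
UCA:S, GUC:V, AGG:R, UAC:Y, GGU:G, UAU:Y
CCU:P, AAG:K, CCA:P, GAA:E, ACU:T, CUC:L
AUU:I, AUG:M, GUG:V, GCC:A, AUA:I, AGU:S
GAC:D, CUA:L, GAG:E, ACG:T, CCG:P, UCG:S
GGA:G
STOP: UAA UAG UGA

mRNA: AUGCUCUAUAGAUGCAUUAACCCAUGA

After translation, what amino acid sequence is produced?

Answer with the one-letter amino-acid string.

Answer: MLYRCINP

Derivation:
start AUG at pos 0
pos 0: AUG -> M; peptide=M
pos 3: CUC -> L; peptide=ML
pos 6: UAU -> Y; peptide=MLY
pos 9: AGA -> R; peptide=MLYR
pos 12: UGC -> C; peptide=MLYRC
pos 15: AUU -> I; peptide=MLYRCI
pos 18: AAC -> N; peptide=MLYRCIN
pos 21: CCA -> P; peptide=MLYRCINP
pos 24: UGA -> STOP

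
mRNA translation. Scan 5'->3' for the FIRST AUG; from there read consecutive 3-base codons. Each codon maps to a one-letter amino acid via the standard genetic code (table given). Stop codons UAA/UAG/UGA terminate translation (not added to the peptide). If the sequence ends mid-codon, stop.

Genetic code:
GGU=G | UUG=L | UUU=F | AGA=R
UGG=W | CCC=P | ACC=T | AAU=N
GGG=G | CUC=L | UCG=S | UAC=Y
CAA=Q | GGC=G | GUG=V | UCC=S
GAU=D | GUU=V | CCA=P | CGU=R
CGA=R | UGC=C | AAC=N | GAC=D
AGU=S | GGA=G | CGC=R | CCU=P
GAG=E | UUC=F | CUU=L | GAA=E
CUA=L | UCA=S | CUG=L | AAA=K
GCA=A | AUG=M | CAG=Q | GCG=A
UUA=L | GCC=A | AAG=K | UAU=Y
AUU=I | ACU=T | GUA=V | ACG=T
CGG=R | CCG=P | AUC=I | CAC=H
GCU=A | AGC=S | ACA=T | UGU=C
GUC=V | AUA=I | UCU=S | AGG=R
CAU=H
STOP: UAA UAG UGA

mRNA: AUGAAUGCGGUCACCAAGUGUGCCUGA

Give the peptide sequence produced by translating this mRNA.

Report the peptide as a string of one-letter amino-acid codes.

start AUG at pos 0
pos 0: AUG -> M; peptide=M
pos 3: AAU -> N; peptide=MN
pos 6: GCG -> A; peptide=MNA
pos 9: GUC -> V; peptide=MNAV
pos 12: ACC -> T; peptide=MNAVT
pos 15: AAG -> K; peptide=MNAVTK
pos 18: UGU -> C; peptide=MNAVTKC
pos 21: GCC -> A; peptide=MNAVTKCA
pos 24: UGA -> STOP

Answer: MNAVTKCA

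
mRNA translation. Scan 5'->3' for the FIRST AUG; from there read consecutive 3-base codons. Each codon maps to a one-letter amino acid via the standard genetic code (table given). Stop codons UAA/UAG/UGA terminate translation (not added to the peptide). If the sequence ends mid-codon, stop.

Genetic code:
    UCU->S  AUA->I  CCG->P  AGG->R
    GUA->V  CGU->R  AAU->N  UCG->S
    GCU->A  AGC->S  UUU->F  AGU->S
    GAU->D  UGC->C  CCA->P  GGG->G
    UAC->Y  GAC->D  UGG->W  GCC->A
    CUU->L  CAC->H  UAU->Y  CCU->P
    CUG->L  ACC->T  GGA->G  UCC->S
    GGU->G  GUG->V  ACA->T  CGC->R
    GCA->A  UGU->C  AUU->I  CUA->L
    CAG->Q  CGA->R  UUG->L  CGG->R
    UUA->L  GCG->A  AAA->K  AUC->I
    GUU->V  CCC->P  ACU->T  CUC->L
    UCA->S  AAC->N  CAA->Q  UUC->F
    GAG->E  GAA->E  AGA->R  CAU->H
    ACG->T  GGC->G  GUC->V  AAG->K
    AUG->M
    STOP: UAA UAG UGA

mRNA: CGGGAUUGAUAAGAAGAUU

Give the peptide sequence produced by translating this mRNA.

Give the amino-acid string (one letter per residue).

Answer: (empty: no AUG start codon)

Derivation:
no AUG start codon found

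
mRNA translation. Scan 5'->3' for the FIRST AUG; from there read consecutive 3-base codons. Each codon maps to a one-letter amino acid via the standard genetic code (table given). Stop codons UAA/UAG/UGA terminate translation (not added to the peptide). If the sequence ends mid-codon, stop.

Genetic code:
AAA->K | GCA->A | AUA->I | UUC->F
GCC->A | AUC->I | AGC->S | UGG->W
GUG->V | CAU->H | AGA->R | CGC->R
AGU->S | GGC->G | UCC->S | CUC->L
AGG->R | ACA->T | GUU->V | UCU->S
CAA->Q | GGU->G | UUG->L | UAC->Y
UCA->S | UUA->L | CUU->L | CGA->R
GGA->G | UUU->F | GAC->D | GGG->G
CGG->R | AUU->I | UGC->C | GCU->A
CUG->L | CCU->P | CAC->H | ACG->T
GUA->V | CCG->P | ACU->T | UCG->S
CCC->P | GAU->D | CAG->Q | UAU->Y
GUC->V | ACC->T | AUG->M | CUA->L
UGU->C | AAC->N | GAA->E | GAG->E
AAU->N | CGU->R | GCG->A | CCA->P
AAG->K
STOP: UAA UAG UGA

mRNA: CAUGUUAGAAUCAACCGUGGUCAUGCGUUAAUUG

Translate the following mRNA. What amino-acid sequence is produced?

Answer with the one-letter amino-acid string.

start AUG at pos 1
pos 1: AUG -> M; peptide=M
pos 4: UUA -> L; peptide=ML
pos 7: GAA -> E; peptide=MLE
pos 10: UCA -> S; peptide=MLES
pos 13: ACC -> T; peptide=MLEST
pos 16: GUG -> V; peptide=MLESTV
pos 19: GUC -> V; peptide=MLESTVV
pos 22: AUG -> M; peptide=MLESTVVM
pos 25: CGU -> R; peptide=MLESTVVMR
pos 28: UAA -> STOP

Answer: MLESTVVMR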